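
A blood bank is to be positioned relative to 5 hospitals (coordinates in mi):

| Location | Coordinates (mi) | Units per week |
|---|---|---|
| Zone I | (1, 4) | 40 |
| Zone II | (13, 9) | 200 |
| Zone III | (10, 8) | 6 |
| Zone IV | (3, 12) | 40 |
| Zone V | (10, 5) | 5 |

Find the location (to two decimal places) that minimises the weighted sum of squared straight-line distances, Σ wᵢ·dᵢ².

The minimiser of Σwᵢ‖p−pᵢ‖² is the weighted centroid p* = (Σwᵢpᵢ)/(Σwᵢ).
Σwᵢ = 291.
Σwᵢxᵢ = 40·1 + 200·13 + 6·10 + 40·3 + 5·10 = 2870.
Σwᵢyᵢ = 40·4 + 200·9 + 6·8 + 40·12 + 5·5 = 2513.
x* = 2870/291 = 9.86, y* = 2513/291 = 8.64.

(9.86, 8.64)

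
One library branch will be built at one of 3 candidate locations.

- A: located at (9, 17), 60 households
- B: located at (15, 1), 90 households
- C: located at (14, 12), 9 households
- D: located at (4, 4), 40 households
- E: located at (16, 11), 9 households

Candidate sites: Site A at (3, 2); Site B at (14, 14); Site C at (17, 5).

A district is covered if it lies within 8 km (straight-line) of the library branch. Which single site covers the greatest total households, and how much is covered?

Site C, covering 108

Coverage radius r = 8 km; a point is covered iff (Δx)²+(Δy)² ≤ 8² = 64.
  Site A (3, 2): covers {D} → 40
  Site B (14, 14): covers {A, C, E} → 78
  Site C (17, 5): covers {B, C, E} → 108
Maximum coverage at Site C: 108 households.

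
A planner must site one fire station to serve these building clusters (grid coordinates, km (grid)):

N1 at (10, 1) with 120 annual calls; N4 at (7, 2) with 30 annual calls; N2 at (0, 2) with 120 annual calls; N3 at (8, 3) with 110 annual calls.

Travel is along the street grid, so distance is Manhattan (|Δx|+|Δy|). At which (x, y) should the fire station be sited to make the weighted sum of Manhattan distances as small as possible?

Manhattan distance separates: Σwᵢ(|x−xᵢ|+|y−yᵢ|) = Σwᵢ|x−xᵢ| + Σwᵢ|y−yᵢ|, so x and y are optimised independently as 1-D weighted medians.
Total weight W = 380; half = 190.
x-coordinate, sorted with cumulative weight:
  x=0 (N2, w=120) cum 120
  x=7 (N4, w=30) cum 150
  x=8 (N3, w=110) cum 260  ← median
  x=10 (N1, w=120) cum 380
⇒ x* = 8
y-coordinate, sorted with cumulative weight:
  y=1 (N1, w=120) cum 120
  y=2 (N4, w=30) cum 150
  y=2 (N2, w=120) cum 270  ← median
  y=3 (N3, w=110) cum 380
⇒ y* = 2

(8, 2)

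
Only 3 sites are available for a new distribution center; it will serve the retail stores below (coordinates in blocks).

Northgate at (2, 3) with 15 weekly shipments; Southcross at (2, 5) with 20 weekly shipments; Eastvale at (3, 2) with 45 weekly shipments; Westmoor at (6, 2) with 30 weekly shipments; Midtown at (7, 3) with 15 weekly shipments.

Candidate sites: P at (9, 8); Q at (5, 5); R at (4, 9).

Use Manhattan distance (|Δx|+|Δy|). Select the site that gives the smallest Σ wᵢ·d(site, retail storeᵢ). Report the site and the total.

Q, total 540 blocks

Total weighted distance at each candidate:
  P (9, 8): total = 1295
  Q (5, 5): total = 540
  R (4, 9): total = 1005
Minimum is at Q with total 540 blocks.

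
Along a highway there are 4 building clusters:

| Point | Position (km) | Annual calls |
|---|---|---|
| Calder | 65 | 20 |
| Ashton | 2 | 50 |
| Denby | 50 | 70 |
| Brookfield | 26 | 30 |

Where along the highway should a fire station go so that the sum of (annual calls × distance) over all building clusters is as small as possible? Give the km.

x = 50

For a sum of weighted absolute distances on a line, the optimum is the weighted median (not the mean). Total weight W = 170; half-weight = 85.
Sort by position and accumulate weight:
  km 2 (Ashton, w=50) → cum 50
  km 26 (Brookfield, w=30) → cum 80
  km 50 (Denby, w=70) → cum 150  ≥ 85 → median here
  km 65 (Calder, w=20) → cum 170
Optimal location: km 50.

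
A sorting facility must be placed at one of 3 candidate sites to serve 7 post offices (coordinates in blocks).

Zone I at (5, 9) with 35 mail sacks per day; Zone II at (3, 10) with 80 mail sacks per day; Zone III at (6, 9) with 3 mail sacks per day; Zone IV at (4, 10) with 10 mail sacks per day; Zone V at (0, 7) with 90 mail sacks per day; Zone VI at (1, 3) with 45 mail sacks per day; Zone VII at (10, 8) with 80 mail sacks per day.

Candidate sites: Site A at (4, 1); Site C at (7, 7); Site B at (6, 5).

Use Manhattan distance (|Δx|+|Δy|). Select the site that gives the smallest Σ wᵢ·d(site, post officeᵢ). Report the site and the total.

Site C, total 2169 blocks

Total weighted distance at each candidate:
  Site A (4, 1): total = 3400
  Site C (7, 7): total = 2169
  Site B (6, 5): total = 2492
Minimum is at Site C with total 2169 blocks.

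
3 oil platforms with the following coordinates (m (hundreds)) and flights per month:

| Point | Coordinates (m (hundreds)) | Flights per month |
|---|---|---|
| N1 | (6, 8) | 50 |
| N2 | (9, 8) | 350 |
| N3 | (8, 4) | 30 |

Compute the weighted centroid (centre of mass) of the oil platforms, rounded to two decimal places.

The minimiser of Σwᵢ‖p−pᵢ‖² is the weighted centroid p* = (Σwᵢpᵢ)/(Σwᵢ).
Σwᵢ = 430.
Σwᵢxᵢ = 50·6 + 350·9 + 30·8 = 3690.
Σwᵢyᵢ = 50·8 + 350·8 + 30·4 = 3320.
x* = 3690/430 = 8.58, y* = 3320/430 = 7.72.

(8.58, 7.72)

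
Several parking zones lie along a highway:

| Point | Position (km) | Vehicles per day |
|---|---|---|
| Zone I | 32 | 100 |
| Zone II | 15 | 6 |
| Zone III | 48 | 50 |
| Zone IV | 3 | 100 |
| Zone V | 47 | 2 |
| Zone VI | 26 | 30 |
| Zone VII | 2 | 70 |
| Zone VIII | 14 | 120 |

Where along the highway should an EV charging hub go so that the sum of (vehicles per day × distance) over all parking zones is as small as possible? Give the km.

x = 14

For a sum of weighted absolute distances on a line, the optimum is the weighted median (not the mean). Total weight W = 478; half-weight = 239.
Sort by position and accumulate weight:
  km 2 (Zone VII, w=70) → cum 70
  km 3 (Zone IV, w=100) → cum 170
  km 14 (Zone VIII, w=120) → cum 290  ≥ 239 → median here
  km 15 (Zone II, w=6) → cum 296
  km 26 (Zone VI, w=30) → cum 326
  km 32 (Zone I, w=100) → cum 426
  km 47 (Zone V, w=2) → cum 428
  km 48 (Zone III, w=50) → cum 478
Optimal location: km 14.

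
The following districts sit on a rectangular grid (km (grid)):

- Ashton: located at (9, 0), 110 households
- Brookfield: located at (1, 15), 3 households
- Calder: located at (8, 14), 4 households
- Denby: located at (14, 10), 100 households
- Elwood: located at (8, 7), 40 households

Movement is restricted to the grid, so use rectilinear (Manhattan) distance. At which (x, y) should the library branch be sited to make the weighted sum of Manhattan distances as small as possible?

Manhattan distance separates: Σwᵢ(|x−xᵢ|+|y−yᵢ|) = Σwᵢ|x−xᵢ| + Σwᵢ|y−yᵢ|, so x and y are optimised independently as 1-D weighted medians.
Total weight W = 257; half = 128.5.
x-coordinate, sorted with cumulative weight:
  x=1 (Brookfield, w=3) cum 3
  x=8 (Calder, w=4) cum 7
  x=8 (Elwood, w=40) cum 47
  x=9 (Ashton, w=110) cum 157  ← median
  x=14 (Denby, w=100) cum 257
⇒ x* = 9
y-coordinate, sorted with cumulative weight:
  y=0 (Ashton, w=110) cum 110
  y=7 (Elwood, w=40) cum 150  ← median
  y=10 (Denby, w=100) cum 250
  y=14 (Calder, w=4) cum 254
  y=15 (Brookfield, w=3) cum 257
⇒ y* = 7

(9, 7)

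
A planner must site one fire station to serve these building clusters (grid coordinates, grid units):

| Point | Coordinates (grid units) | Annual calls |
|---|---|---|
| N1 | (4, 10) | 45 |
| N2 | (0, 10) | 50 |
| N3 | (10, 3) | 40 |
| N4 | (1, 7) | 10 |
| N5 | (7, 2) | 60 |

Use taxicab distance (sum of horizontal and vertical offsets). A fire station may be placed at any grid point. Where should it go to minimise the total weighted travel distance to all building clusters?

Manhattan distance separates: Σwᵢ(|x−xᵢ|+|y−yᵢ|) = Σwᵢ|x−xᵢ| + Σwᵢ|y−yᵢ|, so x and y are optimised independently as 1-D weighted medians.
Total weight W = 205; half = 102.5.
x-coordinate, sorted with cumulative weight:
  x=0 (N2, w=50) cum 50
  x=1 (N4, w=10) cum 60
  x=4 (N1, w=45) cum 105  ← median
  x=7 (N5, w=60) cum 165
  x=10 (N3, w=40) cum 205
⇒ x* = 4
y-coordinate, sorted with cumulative weight:
  y=2 (N5, w=60) cum 60
  y=3 (N3, w=40) cum 100
  y=7 (N4, w=10) cum 110  ← median
  y=10 (N1, w=45) cum 155
  y=10 (N2, w=50) cum 205
⇒ y* = 7

(4, 7)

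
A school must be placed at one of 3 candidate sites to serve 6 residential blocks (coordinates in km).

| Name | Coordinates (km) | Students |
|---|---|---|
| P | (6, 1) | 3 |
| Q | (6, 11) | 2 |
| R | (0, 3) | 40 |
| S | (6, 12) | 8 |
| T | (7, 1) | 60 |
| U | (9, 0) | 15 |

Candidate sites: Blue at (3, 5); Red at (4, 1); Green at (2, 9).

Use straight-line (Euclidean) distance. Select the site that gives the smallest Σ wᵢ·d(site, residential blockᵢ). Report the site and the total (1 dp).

Red, total 551.2 km

Total weighted distance at each candidate:
  Blue (3, 5): total = 690.1
  Red (4, 1): total = 551.2
  Green (2, 9): total = 1065.8
Minimum is at Red with total 551.2 km.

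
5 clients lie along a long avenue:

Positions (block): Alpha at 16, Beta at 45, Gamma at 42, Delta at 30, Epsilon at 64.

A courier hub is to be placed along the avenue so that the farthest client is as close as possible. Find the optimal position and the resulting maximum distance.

location 40, max distance 24

The 1-center on a line is the midpoint of the two extreme points: leftmost at 16, rightmost at 64.
Optimal location = (16 + 64)/2 = 40; maximum distance = (64 − 16)/2 = 24.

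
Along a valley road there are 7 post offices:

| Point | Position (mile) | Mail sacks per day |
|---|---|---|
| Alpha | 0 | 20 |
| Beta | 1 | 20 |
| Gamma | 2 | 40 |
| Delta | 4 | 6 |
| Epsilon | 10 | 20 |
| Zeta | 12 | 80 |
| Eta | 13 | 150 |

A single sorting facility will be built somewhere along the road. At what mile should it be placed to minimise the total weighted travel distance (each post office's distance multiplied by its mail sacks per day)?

For a sum of weighted absolute distances on a line, the optimum is the weighted median (not the mean). Total weight W = 336; half-weight = 168.
Sort by position and accumulate weight:
  mile 0 (Alpha, w=20) → cum 20
  mile 1 (Beta, w=20) → cum 40
  mile 2 (Gamma, w=40) → cum 80
  mile 4 (Delta, w=6) → cum 86
  mile 10 (Epsilon, w=20) → cum 106
  mile 12 (Zeta, w=80) → cum 186  ≥ 168 → median here
  mile 13 (Eta, w=150) → cum 336
Optimal location: mile 12.

x = 12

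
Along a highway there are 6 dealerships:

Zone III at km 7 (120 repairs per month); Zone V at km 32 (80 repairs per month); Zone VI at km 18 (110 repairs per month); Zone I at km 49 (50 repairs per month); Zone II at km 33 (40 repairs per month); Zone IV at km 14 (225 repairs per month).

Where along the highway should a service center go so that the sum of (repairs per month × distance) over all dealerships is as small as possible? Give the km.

x = 14

For a sum of weighted absolute distances on a line, the optimum is the weighted median (not the mean). Total weight W = 625; half-weight = 312.5.
Sort by position and accumulate weight:
  km 7 (Zone III, w=120) → cum 120
  km 14 (Zone IV, w=225) → cum 345  ≥ 312.5 → median here
  km 18 (Zone VI, w=110) → cum 455
  km 32 (Zone V, w=80) → cum 535
  km 33 (Zone II, w=40) → cum 575
  km 49 (Zone I, w=50) → cum 625
Optimal location: km 14.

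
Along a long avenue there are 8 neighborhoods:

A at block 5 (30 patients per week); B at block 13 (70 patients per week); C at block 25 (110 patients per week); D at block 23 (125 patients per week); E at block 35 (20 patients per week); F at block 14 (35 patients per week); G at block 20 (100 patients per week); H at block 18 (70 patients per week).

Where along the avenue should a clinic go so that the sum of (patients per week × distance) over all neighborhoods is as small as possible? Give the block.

For a sum of weighted absolute distances on a line, the optimum is the weighted median (not the mean). Total weight W = 560; half-weight = 280.
Sort by position and accumulate weight:
  block 5 (A, w=30) → cum 30
  block 13 (B, w=70) → cum 100
  block 14 (F, w=35) → cum 135
  block 18 (H, w=70) → cum 205
  block 20 (G, w=100) → cum 305  ≥ 280 → median here
  block 23 (D, w=125) → cum 430
  block 25 (C, w=110) → cum 540
  block 35 (E, w=20) → cum 560
Optimal location: block 20.

x = 20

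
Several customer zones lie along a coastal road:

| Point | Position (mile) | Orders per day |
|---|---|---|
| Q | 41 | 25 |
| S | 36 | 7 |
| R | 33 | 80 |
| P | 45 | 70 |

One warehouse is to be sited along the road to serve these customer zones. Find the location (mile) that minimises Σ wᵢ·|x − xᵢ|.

For a sum of weighted absolute distances on a line, the optimum is the weighted median (not the mean). Total weight W = 182; half-weight = 91.
Sort by position and accumulate weight:
  mile 33 (R, w=80) → cum 80
  mile 36 (S, w=7) → cum 87
  mile 41 (Q, w=25) → cum 112  ≥ 91 → median here
  mile 45 (P, w=70) → cum 182
Optimal location: mile 41.

x = 41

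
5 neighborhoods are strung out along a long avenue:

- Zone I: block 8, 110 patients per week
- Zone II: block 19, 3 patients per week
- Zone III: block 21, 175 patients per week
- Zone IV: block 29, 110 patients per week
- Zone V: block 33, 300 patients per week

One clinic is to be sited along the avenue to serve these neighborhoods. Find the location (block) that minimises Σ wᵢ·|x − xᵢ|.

x = 29

For a sum of weighted absolute distances on a line, the optimum is the weighted median (not the mean). Total weight W = 698; half-weight = 349.
Sort by position and accumulate weight:
  block 8 (Zone I, w=110) → cum 110
  block 19 (Zone II, w=3) → cum 113
  block 21 (Zone III, w=175) → cum 288
  block 29 (Zone IV, w=110) → cum 398  ≥ 349 → median here
  block 33 (Zone V, w=300) → cum 698
Optimal location: block 29.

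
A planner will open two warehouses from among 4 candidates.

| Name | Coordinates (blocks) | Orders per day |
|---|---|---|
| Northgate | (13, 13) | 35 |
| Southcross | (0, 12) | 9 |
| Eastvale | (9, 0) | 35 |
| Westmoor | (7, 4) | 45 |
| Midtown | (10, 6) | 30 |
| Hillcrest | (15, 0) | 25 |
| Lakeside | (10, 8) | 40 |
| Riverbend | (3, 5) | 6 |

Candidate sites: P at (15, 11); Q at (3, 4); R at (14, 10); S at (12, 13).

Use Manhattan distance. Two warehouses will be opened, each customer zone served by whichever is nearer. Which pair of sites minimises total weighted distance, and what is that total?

Evaluate every pair (each demand assigned to the nearer of the two):
  {Q, R}: total = 1530
  {Q, S}: total = 1620
  {P, Q}: total = 1640
  {R, S}: total = 2113
  {P, R}: total = 2245
  {P, S}: total = 2269
Best pair: {Q, R} with total 1530.

{Q, R}, total 1530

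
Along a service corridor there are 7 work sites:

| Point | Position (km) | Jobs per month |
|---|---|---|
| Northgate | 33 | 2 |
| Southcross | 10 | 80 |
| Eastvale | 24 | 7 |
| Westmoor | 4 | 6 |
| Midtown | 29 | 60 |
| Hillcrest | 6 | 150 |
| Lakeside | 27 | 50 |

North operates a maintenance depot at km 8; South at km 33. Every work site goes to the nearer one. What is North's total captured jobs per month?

The indifferent point is the midpoint (8+33)/2 = 20.5; work sites left of it (closer to North at 8) go to North, those right go to South.
  Westmoor at 4 (w=6) → North
  Hillcrest at 6 (w=150) → North
  Southcross at 10 (w=80) → North
  Eastvale at 24 (w=7) → South
  Lakeside at 27 (w=50) → South
  Midtown at 29 (w=60) → South
  Northgate at 33 (w=2) → South
North captures 236; South captures 119.

236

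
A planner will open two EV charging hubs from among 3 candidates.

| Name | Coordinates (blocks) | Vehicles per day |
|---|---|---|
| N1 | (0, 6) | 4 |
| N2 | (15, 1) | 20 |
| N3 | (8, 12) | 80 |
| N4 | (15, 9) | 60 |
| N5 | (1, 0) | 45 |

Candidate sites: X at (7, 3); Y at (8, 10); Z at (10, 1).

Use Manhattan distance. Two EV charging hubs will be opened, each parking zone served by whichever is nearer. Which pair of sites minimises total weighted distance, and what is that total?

Evaluate every pair (each demand assigned to the nearer of the two):
  {Y, Z}: total = 1238
  {X, Y}: total = 1285
  {X, Z}: total = 2125
Best pair: {Y, Z} with total 1238.

{Y, Z}, total 1238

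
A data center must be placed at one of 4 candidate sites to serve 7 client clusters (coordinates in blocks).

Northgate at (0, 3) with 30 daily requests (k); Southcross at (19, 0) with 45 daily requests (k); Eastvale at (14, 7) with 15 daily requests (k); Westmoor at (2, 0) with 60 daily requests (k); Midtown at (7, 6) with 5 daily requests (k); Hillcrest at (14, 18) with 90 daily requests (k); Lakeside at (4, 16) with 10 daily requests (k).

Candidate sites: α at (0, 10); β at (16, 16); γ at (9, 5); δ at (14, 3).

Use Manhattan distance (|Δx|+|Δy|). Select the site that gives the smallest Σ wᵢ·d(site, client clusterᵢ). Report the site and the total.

δ, total 3370 blocks

Total weighted distance at each candidate:
  α (0, 10): total = 4625
  β (16, 16): total = 4265
  γ (9, 5): total = 3625
  δ (14, 3): total = 3370
Minimum is at δ with total 3370 blocks.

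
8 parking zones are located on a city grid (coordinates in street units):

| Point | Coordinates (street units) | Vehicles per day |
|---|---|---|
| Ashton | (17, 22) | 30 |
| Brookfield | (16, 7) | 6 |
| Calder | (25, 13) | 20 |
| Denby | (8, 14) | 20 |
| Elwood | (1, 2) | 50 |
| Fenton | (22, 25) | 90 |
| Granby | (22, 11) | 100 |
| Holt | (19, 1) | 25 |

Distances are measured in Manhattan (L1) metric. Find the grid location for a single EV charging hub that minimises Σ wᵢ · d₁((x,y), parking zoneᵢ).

Manhattan distance separates: Σwᵢ(|x−xᵢ|+|y−yᵢ|) = Σwᵢ|x−xᵢ| + Σwᵢ|y−yᵢ|, so x and y are optimised independently as 1-D weighted medians.
Total weight W = 341; half = 170.5.
x-coordinate, sorted with cumulative weight:
  x=1 (Elwood, w=50) cum 50
  x=8 (Denby, w=20) cum 70
  x=16 (Brookfield, w=6) cum 76
  x=17 (Ashton, w=30) cum 106
  x=19 (Holt, w=25) cum 131
  x=22 (Fenton, w=90) cum 221  ← median
  x=22 (Granby, w=100) cum 321
  x=25 (Calder, w=20) cum 341
⇒ x* = 22
y-coordinate, sorted with cumulative weight:
  y=1 (Holt, w=25) cum 25
  y=2 (Elwood, w=50) cum 75
  y=7 (Brookfield, w=6) cum 81
  y=11 (Granby, w=100) cum 181  ← median
  y=13 (Calder, w=20) cum 201
  y=14 (Denby, w=20) cum 221
  y=22 (Ashton, w=30) cum 251
  y=25 (Fenton, w=90) cum 341
⇒ y* = 11

(22, 11)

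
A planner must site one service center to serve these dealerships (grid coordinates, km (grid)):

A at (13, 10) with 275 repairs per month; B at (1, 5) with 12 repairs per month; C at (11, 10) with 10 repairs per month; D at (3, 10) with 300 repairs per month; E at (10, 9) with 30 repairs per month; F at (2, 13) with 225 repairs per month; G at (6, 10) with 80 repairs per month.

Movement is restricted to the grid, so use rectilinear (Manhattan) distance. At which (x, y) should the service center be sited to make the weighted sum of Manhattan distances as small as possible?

Manhattan distance separates: Σwᵢ(|x−xᵢ|+|y−yᵢ|) = Σwᵢ|x−xᵢ| + Σwᵢ|y−yᵢ|, so x and y are optimised independently as 1-D weighted medians.
Total weight W = 932; half = 466.
x-coordinate, sorted with cumulative weight:
  x=1 (B, w=12) cum 12
  x=2 (F, w=225) cum 237
  x=3 (D, w=300) cum 537  ← median
  x=6 (G, w=80) cum 617
  x=10 (E, w=30) cum 647
  x=11 (C, w=10) cum 657
  x=13 (A, w=275) cum 932
⇒ x* = 3
y-coordinate, sorted with cumulative weight:
  y=5 (B, w=12) cum 12
  y=9 (E, w=30) cum 42
  y=10 (A, w=275) cum 317
  y=10 (C, w=10) cum 327
  y=10 (D, w=300) cum 627  ← median
  y=10 (G, w=80) cum 707
  y=13 (F, w=225) cum 932
⇒ y* = 10

(3, 10)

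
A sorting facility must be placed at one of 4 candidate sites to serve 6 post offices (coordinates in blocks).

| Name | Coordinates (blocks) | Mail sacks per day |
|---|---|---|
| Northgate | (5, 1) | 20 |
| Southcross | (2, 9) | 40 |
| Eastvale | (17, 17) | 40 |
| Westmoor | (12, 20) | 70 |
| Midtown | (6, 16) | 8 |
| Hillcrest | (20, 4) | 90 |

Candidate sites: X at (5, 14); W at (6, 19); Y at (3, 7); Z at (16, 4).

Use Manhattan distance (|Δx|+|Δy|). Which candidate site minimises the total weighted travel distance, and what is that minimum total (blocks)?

Z, total 3536 blocks

Total weighted distance at each candidate:
  X (5, 14): total = 4364
  W (6, 19): total = 4584
  Y (3, 7): total = 4676
  Z (16, 4): total = 3536
Minimum is at Z with total 3536 blocks.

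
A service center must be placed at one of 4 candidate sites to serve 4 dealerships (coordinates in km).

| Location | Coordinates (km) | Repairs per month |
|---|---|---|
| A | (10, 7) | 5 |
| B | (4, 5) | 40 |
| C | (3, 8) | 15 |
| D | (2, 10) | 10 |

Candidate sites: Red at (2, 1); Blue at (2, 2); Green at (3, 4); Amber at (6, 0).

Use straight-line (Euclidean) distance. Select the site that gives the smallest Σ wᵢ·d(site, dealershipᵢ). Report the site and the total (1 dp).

Total weighted distance at each candidate:
  Red (2, 1): total = 425.0
  Blue (2, 2): total = 362.6
  Green (3, 4): total = 215.5
  Amber (6, 0): total = 491.6
Minimum is at Green with total 215.5 km.

Green, total 215.5 km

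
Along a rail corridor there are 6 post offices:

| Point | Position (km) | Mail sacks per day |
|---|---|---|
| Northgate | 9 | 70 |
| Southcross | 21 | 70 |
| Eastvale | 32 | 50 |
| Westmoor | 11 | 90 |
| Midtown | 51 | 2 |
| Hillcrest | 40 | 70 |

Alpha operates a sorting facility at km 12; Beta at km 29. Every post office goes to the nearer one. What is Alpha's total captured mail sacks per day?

160

The indifferent point is the midpoint (12+29)/2 = 20.5; post offices left of it (closer to Alpha at 12) go to Alpha, those right go to Beta.
  Northgate at 9 (w=70) → Alpha
  Westmoor at 11 (w=90) → Alpha
  Southcross at 21 (w=70) → Beta
  Eastvale at 32 (w=50) → Beta
  Hillcrest at 40 (w=70) → Beta
  Midtown at 51 (w=2) → Beta
Alpha captures 160; Beta captures 192.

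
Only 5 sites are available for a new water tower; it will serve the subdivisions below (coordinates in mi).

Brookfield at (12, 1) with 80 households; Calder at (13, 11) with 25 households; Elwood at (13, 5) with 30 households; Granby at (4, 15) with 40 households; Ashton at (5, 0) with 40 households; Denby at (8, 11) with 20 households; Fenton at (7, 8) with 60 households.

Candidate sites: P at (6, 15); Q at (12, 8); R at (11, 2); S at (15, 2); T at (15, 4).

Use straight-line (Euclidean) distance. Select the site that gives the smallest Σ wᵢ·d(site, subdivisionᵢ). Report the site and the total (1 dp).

Total weighted distance at each candidate:
  P (6, 15): total = 2981.3
  Q (12, 8): total = 1984.3
  R (11, 2): total = 1917.8
  S (15, 2): total = 2508.8
  T (15, 4): total = 2376.2
Minimum is at R with total 1917.8 mi.

R, total 1917.8 mi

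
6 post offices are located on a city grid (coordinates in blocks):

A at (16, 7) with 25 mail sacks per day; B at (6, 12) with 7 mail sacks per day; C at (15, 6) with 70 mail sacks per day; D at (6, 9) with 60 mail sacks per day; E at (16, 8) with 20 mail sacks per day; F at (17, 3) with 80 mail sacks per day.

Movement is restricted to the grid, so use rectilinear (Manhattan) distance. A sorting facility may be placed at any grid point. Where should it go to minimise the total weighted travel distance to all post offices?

(15, 6)

Manhattan distance separates: Σwᵢ(|x−xᵢ|+|y−yᵢ|) = Σwᵢ|x−xᵢ| + Σwᵢ|y−yᵢ|, so x and y are optimised independently as 1-D weighted medians.
Total weight W = 262; half = 131.
x-coordinate, sorted with cumulative weight:
  x=6 (B, w=7) cum 7
  x=6 (D, w=60) cum 67
  x=15 (C, w=70) cum 137  ← median
  x=16 (A, w=25) cum 162
  x=16 (E, w=20) cum 182
  x=17 (F, w=80) cum 262
⇒ x* = 15
y-coordinate, sorted with cumulative weight:
  y=3 (F, w=80) cum 80
  y=6 (C, w=70) cum 150  ← median
  y=7 (A, w=25) cum 175
  y=8 (E, w=20) cum 195
  y=9 (D, w=60) cum 255
  y=12 (B, w=7) cum 262
⇒ y* = 6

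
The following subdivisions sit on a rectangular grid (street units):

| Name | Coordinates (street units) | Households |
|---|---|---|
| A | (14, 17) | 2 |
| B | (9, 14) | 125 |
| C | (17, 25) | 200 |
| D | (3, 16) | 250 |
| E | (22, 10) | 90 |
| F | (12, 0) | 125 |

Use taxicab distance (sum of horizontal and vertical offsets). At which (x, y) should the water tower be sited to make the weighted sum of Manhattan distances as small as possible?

(12, 16)

Manhattan distance separates: Σwᵢ(|x−xᵢ|+|y−yᵢ|) = Σwᵢ|x−xᵢ| + Σwᵢ|y−yᵢ|, so x and y are optimised independently as 1-D weighted medians.
Total weight W = 792; half = 396.
x-coordinate, sorted with cumulative weight:
  x=3 (D, w=250) cum 250
  x=9 (B, w=125) cum 375
  x=12 (F, w=125) cum 500  ← median
  x=14 (A, w=2) cum 502
  x=17 (C, w=200) cum 702
  x=22 (E, w=90) cum 792
⇒ x* = 12
y-coordinate, sorted with cumulative weight:
  y=0 (F, w=125) cum 125
  y=10 (E, w=90) cum 215
  y=14 (B, w=125) cum 340
  y=16 (D, w=250) cum 590  ← median
  y=17 (A, w=2) cum 592
  y=25 (C, w=200) cum 792
⇒ y* = 16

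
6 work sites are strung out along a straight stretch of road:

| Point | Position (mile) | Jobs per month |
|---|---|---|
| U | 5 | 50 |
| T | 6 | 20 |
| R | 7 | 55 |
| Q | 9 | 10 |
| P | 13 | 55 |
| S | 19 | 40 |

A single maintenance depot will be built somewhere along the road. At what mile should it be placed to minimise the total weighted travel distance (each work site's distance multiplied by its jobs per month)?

x = 7

For a sum of weighted absolute distances on a line, the optimum is the weighted median (not the mean). Total weight W = 230; half-weight = 115.
Sort by position and accumulate weight:
  mile 5 (U, w=50) → cum 50
  mile 6 (T, w=20) → cum 70
  mile 7 (R, w=55) → cum 125  ≥ 115 → median here
  mile 9 (Q, w=10) → cum 135
  mile 13 (P, w=55) → cum 190
  mile 19 (S, w=40) → cum 230
Optimal location: mile 7.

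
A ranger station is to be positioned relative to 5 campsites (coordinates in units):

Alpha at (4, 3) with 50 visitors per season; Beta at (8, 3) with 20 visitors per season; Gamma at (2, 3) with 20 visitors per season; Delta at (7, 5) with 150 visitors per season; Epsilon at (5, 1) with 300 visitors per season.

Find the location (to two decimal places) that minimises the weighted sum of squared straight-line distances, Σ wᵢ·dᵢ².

(5.46, 2.44)

The minimiser of Σwᵢ‖p−pᵢ‖² is the weighted centroid p* = (Σwᵢpᵢ)/(Σwᵢ).
Σwᵢ = 540.
Σwᵢxᵢ = 50·4 + 20·8 + 20·2 + 150·7 + 300·5 = 2950.
Σwᵢyᵢ = 50·3 + 20·3 + 20·3 + 150·5 + 300·1 = 1320.
x* = 2950/540 = 5.46, y* = 1320/540 = 2.44.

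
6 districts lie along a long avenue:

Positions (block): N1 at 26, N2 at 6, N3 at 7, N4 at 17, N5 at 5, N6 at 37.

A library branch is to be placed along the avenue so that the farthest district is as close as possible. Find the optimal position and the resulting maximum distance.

location 21, max distance 16

The 1-center on a line is the midpoint of the two extreme points: leftmost at 5, rightmost at 37.
Optimal location = (5 + 37)/2 = 21; maximum distance = (37 − 5)/2 = 16.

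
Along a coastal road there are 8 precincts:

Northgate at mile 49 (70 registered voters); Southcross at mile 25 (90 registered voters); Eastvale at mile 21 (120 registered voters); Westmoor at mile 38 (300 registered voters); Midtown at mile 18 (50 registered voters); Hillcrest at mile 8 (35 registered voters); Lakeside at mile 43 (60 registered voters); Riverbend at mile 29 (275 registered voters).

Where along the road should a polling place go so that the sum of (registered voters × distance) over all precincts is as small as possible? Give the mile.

x = 29

For a sum of weighted absolute distances on a line, the optimum is the weighted median (not the mean). Total weight W = 1000; half-weight = 500.
Sort by position and accumulate weight:
  mile 8 (Hillcrest, w=35) → cum 35
  mile 18 (Midtown, w=50) → cum 85
  mile 21 (Eastvale, w=120) → cum 205
  mile 25 (Southcross, w=90) → cum 295
  mile 29 (Riverbend, w=275) → cum 570  ≥ 500 → median here
  mile 38 (Westmoor, w=300) → cum 870
  mile 43 (Lakeside, w=60) → cum 930
  mile 49 (Northgate, w=70) → cum 1000
Optimal location: mile 29.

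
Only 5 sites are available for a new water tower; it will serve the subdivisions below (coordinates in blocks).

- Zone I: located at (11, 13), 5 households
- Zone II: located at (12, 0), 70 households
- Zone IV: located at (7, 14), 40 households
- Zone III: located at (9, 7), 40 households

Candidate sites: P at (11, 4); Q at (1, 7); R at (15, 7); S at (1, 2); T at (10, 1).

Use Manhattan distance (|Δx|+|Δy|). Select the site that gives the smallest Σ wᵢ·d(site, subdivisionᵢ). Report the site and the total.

Total weighted distance at each candidate:
  P (11, 4): total = 1155
  Q (1, 7): total = 2180
  R (15, 7): total = 1590
  S (1, 2): total = 2255
  T (10, 1): total = 1195
Minimum is at P with total 1155 blocks.

P, total 1155 blocks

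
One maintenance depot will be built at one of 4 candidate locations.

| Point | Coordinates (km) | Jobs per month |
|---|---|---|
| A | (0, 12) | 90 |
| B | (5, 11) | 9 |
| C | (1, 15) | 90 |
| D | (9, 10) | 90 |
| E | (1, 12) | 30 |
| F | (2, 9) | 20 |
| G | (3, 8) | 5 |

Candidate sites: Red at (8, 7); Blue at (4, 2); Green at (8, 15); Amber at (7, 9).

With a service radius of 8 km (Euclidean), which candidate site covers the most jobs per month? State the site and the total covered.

Amber, covering 244

Coverage radius r = 8 km; a point is covered iff (Δx)²+(Δy)² ≤ 8² = 64.
  Red (8, 7): covers {B, D, F, G} → 124
  Blue (4, 2): covers {F, G} → 25
  Green (8, 15): covers {B, C, D, E} → 219
  Amber (7, 9): covers {A, B, D, E, F, G} → 244
Maximum coverage at Amber: 244 jobs per month.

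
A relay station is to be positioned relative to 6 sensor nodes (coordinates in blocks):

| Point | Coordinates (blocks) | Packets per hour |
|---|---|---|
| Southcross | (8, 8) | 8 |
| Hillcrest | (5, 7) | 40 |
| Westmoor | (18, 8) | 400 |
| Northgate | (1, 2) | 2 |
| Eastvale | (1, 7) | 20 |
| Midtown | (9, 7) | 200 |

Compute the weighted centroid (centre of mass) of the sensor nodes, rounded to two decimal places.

The minimiser of Σwᵢ‖p−pᵢ‖² is the weighted centroid p* = (Σwᵢpᵢ)/(Σwᵢ).
Σwᵢ = 670.
Σwᵢxᵢ = 8·8 + 40·5 + 400·18 + 2·1 + 20·1 + 200·9 = 9286.
Σwᵢyᵢ = 8·8 + 40·7 + 400·8 + 2·2 + 20·7 + 200·7 = 5088.
x* = 9286/670 = 13.86, y* = 5088/670 = 7.59.

(13.86, 7.59)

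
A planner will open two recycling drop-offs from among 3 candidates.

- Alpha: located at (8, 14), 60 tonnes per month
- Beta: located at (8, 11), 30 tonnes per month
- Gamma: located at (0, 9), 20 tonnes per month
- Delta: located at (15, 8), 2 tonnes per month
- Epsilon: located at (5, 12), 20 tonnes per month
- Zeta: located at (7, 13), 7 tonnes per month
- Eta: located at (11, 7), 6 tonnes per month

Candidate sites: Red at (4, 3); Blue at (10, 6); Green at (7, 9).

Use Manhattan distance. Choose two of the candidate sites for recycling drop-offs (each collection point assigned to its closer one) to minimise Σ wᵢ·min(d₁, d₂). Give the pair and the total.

{Blue, Green}, total 744

Evaluate every pair (each demand assigned to the nearer of the two):
  {Blue, Green}: total = 744
  {Red, Green}: total = 772
  {Red, Blue}: total = 1306
Best pair: {Blue, Green} with total 744.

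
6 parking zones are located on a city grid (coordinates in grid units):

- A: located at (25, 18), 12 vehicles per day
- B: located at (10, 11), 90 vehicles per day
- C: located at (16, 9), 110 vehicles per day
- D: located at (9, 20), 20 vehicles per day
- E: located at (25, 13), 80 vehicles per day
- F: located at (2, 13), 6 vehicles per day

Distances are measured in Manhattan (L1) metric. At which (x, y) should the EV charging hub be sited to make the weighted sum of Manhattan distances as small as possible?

Manhattan distance separates: Σwᵢ(|x−xᵢ|+|y−yᵢ|) = Σwᵢ|x−xᵢ| + Σwᵢ|y−yᵢ|, so x and y are optimised independently as 1-D weighted medians.
Total weight W = 318; half = 159.
x-coordinate, sorted with cumulative weight:
  x=2 (F, w=6) cum 6
  x=9 (D, w=20) cum 26
  x=10 (B, w=90) cum 116
  x=16 (C, w=110) cum 226  ← median
  x=25 (A, w=12) cum 238
  x=25 (E, w=80) cum 318
⇒ x* = 16
y-coordinate, sorted with cumulative weight:
  y=9 (C, w=110) cum 110
  y=11 (B, w=90) cum 200  ← median
  y=13 (E, w=80) cum 280
  y=13 (F, w=6) cum 286
  y=18 (A, w=12) cum 298
  y=20 (D, w=20) cum 318
⇒ y* = 11

(16, 11)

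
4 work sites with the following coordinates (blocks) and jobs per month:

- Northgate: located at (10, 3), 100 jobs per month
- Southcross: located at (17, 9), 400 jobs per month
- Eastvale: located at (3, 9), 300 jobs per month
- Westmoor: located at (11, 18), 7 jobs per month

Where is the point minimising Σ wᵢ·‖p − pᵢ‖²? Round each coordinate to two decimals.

(10.88, 8.33)

The minimiser of Σwᵢ‖p−pᵢ‖² is the weighted centroid p* = (Σwᵢpᵢ)/(Σwᵢ).
Σwᵢ = 807.
Σwᵢxᵢ = 100·10 + 400·17 + 300·3 + 7·11 = 8777.
Σwᵢyᵢ = 100·3 + 400·9 + 300·9 + 7·18 = 6726.
x* = 8777/807 = 10.88, y* = 6726/807 = 8.33.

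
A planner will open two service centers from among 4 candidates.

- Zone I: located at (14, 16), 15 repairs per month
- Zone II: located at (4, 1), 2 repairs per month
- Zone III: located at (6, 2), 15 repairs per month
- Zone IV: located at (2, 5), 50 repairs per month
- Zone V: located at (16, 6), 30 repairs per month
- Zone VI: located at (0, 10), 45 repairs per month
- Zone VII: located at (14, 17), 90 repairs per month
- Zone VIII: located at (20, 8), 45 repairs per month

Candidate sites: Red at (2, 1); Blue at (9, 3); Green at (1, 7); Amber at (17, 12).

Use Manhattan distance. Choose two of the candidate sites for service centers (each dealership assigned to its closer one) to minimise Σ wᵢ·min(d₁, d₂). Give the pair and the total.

{Green, Amber}, total 1848

Evaluate every pair (each demand assigned to the nearer of the two):
  {Green, Amber}: total = 1848
  {Red, Amber}: total = 2124
  {Blue, Amber}: total = 2594
  {Blue, Green}: total = 3404
  {Red, Blue}: total = 3759
  {Red, Green}: total = 4189
Best pair: {Green, Amber} with total 1848.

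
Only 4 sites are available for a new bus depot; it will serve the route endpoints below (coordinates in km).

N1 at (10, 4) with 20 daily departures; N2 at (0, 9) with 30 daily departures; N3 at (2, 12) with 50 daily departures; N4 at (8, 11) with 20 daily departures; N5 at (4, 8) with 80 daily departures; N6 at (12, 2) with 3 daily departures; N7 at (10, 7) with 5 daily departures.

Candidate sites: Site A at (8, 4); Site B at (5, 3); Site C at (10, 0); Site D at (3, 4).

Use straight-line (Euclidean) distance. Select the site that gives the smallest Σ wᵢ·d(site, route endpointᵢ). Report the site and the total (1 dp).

Total weighted distance at each candidate:
  Site A (8, 4): total = 1447.0
  Site B (5, 3): total = 1442.7
  Site C (10, 0): total = 2271.8
  Site D (3, 4): total = 1285.7
Minimum is at Site D with total 1285.7 km.

Site D, total 1285.7 km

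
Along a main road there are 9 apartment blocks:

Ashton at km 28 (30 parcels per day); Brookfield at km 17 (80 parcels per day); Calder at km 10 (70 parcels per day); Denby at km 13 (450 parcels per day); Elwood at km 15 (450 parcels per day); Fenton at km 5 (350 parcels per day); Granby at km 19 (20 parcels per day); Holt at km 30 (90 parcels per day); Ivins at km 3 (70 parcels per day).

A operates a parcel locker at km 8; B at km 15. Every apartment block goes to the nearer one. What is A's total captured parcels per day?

The indifferent point is the midpoint (8+15)/2 = 11.5; apartment blocks left of it (closer to A at 8) go to A, those right go to B.
  Ivins at 3 (w=70) → A
  Fenton at 5 (w=350) → A
  Calder at 10 (w=70) → A
  Denby at 13 (w=450) → B
  Elwood at 15 (w=450) → B
  Brookfield at 17 (w=80) → B
  Granby at 19 (w=20) → B
  Ashton at 28 (w=30) → B
  Holt at 30 (w=90) → B
A captures 490; B captures 1120.

490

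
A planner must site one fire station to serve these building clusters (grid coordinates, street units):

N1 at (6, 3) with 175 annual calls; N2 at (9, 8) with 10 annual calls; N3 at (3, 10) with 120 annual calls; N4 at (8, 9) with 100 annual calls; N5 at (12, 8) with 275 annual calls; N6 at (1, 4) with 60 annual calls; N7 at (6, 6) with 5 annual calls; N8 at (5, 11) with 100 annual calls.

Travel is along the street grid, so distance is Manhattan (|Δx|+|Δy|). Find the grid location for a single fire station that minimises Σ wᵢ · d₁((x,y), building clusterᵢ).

Manhattan distance separates: Σwᵢ(|x−xᵢ|+|y−yᵢ|) = Σwᵢ|x−xᵢ| + Σwᵢ|y−yᵢ|, so x and y are optimised independently as 1-D weighted medians.
Total weight W = 845; half = 422.5.
x-coordinate, sorted with cumulative weight:
  x=1 (N6, w=60) cum 60
  x=3 (N3, w=120) cum 180
  x=5 (N8, w=100) cum 280
  x=6 (N1, w=175) cum 455  ← median
  x=6 (N7, w=5) cum 460
  x=8 (N4, w=100) cum 560
  x=9 (N2, w=10) cum 570
  x=12 (N5, w=275) cum 845
⇒ x* = 6
y-coordinate, sorted with cumulative weight:
  y=3 (N1, w=175) cum 175
  y=4 (N6, w=60) cum 235
  y=6 (N7, w=5) cum 240
  y=8 (N2, w=10) cum 250
  y=8 (N5, w=275) cum 525  ← median
  y=9 (N4, w=100) cum 625
  y=10 (N3, w=120) cum 745
  y=11 (N8, w=100) cum 845
⇒ y* = 8

(6, 8)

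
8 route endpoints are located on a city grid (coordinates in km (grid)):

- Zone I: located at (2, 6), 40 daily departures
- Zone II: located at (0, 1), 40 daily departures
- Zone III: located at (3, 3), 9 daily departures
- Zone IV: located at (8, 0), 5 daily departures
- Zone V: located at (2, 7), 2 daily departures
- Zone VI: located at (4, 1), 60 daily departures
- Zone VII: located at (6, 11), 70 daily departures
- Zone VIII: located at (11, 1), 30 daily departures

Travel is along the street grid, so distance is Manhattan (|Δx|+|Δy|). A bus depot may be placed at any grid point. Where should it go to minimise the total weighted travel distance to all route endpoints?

Manhattan distance separates: Σwᵢ(|x−xᵢ|+|y−yᵢ|) = Σwᵢ|x−xᵢ| + Σwᵢ|y−yᵢ|, so x and y are optimised independently as 1-D weighted medians.
Total weight W = 256; half = 128.
x-coordinate, sorted with cumulative weight:
  x=0 (Zone II, w=40) cum 40
  x=2 (Zone I, w=40) cum 80
  x=2 (Zone V, w=2) cum 82
  x=3 (Zone III, w=9) cum 91
  x=4 (Zone VI, w=60) cum 151  ← median
  x=6 (Zone VII, w=70) cum 221
  x=8 (Zone IV, w=5) cum 226
  x=11 (Zone VIII, w=30) cum 256
⇒ x* = 4
y-coordinate, sorted with cumulative weight:
  y=0 (Zone IV, w=5) cum 5
  y=1 (Zone II, w=40) cum 45
  y=1 (Zone VI, w=60) cum 105
  y=1 (Zone VIII, w=30) cum 135  ← median
  y=3 (Zone III, w=9) cum 144
  y=6 (Zone I, w=40) cum 184
  y=7 (Zone V, w=2) cum 186
  y=11 (Zone VII, w=70) cum 256
⇒ y* = 1

(4, 1)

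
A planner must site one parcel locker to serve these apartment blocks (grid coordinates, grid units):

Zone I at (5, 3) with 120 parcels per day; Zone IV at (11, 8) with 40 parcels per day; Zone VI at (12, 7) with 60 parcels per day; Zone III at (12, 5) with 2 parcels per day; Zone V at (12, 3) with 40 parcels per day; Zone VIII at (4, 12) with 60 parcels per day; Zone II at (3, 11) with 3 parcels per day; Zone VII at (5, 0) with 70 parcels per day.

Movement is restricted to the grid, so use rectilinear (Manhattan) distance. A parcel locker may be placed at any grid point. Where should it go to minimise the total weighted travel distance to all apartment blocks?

(5, 3)

Manhattan distance separates: Σwᵢ(|x−xᵢ|+|y−yᵢ|) = Σwᵢ|x−xᵢ| + Σwᵢ|y−yᵢ|, so x and y are optimised independently as 1-D weighted medians.
Total weight W = 395; half = 197.5.
x-coordinate, sorted with cumulative weight:
  x=3 (Zone II, w=3) cum 3
  x=4 (Zone VIII, w=60) cum 63
  x=5 (Zone I, w=120) cum 183
  x=5 (Zone VII, w=70) cum 253  ← median
  x=11 (Zone IV, w=40) cum 293
  x=12 (Zone VI, w=60) cum 353
  x=12 (Zone III, w=2) cum 355
  x=12 (Zone V, w=40) cum 395
⇒ x* = 5
y-coordinate, sorted with cumulative weight:
  y=0 (Zone VII, w=70) cum 70
  y=3 (Zone I, w=120) cum 190
  y=3 (Zone V, w=40) cum 230  ← median
  y=5 (Zone III, w=2) cum 232
  y=7 (Zone VI, w=60) cum 292
  y=8 (Zone IV, w=40) cum 332
  y=11 (Zone II, w=3) cum 335
  y=12 (Zone VIII, w=60) cum 395
⇒ y* = 3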